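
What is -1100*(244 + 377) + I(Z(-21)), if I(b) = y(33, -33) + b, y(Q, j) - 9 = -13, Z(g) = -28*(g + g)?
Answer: -681928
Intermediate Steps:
Z(g) = -56*g
y(Q, j) = -4 (y(Q, j) = 9 - 13 = -4)
I(b) = -4 + b
-1100*(244 + 377) + I(Z(-21)) = -1100*(244 + 377) + (-4 - 56*(-21)) = -1100*621 + (-4 + 1176) = -683100 + 1172 = -681928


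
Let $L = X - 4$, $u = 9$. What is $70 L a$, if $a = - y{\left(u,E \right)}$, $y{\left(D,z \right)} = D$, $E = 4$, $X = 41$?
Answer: $-23310$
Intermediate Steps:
$L = 37$ ($L = 41 - 4 = 37$)
$a = -9$ ($a = \left(-1\right) 9 = -9$)
$70 L a = 70 \cdot 37 \left(-9\right) = 2590 \left(-9\right) = -23310$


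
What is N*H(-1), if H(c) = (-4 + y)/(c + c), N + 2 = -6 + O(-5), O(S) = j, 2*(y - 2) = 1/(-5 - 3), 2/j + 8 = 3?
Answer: -693/80 ≈ -8.6625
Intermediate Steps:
j = -2/5 (j = 2/(-8 + 3) = 2/(-5) = 2*(-1/5) = -2/5 ≈ -0.40000)
y = 31/16 (y = 2 + 1/(2*(-5 - 3)) = 2 + (1/2)/(-8) = 2 + (1/2)*(-1/8) = 2 - 1/16 = 31/16 ≈ 1.9375)
O(S) = -2/5
N = -42/5 (N = -2 + (-6 - 2/5) = -2 - 32/5 = -42/5 ≈ -8.4000)
H(c) = -33/(32*c) (H(c) = (-4 + 31/16)/(c + c) = -33*1/(2*c)/16 = -33/(32*c))
N*H(-1) = -(-693)/(80*(-1)) = -(-693)*(-1)/80 = -42/5*33/32 = -693/80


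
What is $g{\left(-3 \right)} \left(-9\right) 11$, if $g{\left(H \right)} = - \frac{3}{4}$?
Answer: $\frac{297}{4} \approx 74.25$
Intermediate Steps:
$g{\left(H \right)} = - \frac{3}{4}$ ($g{\left(H \right)} = \left(-3\right) \frac{1}{4} = - \frac{3}{4}$)
$g{\left(-3 \right)} \left(-9\right) 11 = \left(- \frac{3}{4}\right) \left(-9\right) 11 = \frac{27}{4} \cdot 11 = \frac{297}{4}$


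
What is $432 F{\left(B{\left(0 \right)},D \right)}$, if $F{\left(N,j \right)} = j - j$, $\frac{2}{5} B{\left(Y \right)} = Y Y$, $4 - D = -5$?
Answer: $0$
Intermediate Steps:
$D = 9$ ($D = 4 - -5 = 4 + 5 = 9$)
$B{\left(Y \right)} = \frac{5 Y^{2}}{2}$ ($B{\left(Y \right)} = \frac{5 Y Y}{2} = \frac{5 Y^{2}}{2}$)
$F{\left(N,j \right)} = 0$
$432 F{\left(B{\left(0 \right)},D \right)} = 432 \cdot 0 = 0$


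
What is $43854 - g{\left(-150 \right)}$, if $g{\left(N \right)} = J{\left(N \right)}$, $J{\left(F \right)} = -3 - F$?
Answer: $43707$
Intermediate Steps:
$g{\left(N \right)} = -3 - N$
$43854 - g{\left(-150 \right)} = 43854 - \left(-3 - -150\right) = 43854 - \left(-3 + 150\right) = 43854 - 147 = 43707$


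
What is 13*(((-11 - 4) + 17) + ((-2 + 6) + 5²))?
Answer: 403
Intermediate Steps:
13*(((-11 - 4) + 17) + ((-2 + 6) + 5²)) = 13*((-15 + 17) + (4 + 25)) = 13*(2 + 29) = 13*31 = 403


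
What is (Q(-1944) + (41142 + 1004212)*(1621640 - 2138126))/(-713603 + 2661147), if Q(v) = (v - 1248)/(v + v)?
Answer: -87465534378995/315502128 ≈ -2.7723e+5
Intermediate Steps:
Q(v) = (-1248 + v)/(2*v) (Q(v) = (-1248 + v)/((2*v)) = (-1248 + v)*(1/(2*v)) = (-1248 + v)/(2*v))
(Q(-1944) + (41142 + 1004212)*(1621640 - 2138126))/(-713603 + 2661147) = ((½)*(-1248 - 1944)/(-1944) + (41142 + 1004212)*(1621640 - 2138126))/(-713603 + 2661147) = ((½)*(-1/1944)*(-3192) + 1045354*(-516486))/1947544 = (133/162 - 539910706044)*(1/1947544) = -87465534378995/162*1/1947544 = -87465534378995/315502128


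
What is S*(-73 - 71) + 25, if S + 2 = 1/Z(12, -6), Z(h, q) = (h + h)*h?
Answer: 625/2 ≈ 312.50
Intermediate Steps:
Z(h, q) = 2*h**2 (Z(h, q) = (2*h)*h = 2*h**2)
S = -575/288 (S = -2 + 1/(2*12**2) = -2 + 1/(2*144) = -2 + 1/288 = -575/288 ≈ -1.9965)
S*(-73 - 71) + 25 = -575*(-73 - 71)/288 + 25 = -575/288*(-144) + 25 = 575/2 + 25 = 625/2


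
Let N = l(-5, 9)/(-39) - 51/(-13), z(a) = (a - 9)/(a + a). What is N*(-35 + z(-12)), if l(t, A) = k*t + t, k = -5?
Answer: -931/8 ≈ -116.38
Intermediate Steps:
z(a) = (-9 + a)/(2*a) (z(a) = (-9 + a)/((2*a)) = (-9 + a)*(1/(2*a)) = (-9 + a)/(2*a))
l(t, A) = -4*t (l(t, A) = -5*t + t = -4*t)
N = 133/39 (N = -4*(-5)/(-39) - 51/(-13) = 20*(-1/39) - 51*(-1/13) = -20/39 + 51/13 = 133/39 ≈ 3.4103)
N*(-35 + z(-12)) = 133*(-35 + (½)*(-9 - 12)/(-12))/39 = 133*(-35 + (½)*(-1/12)*(-21))/39 = 133*(-35 + 7/8)/39 = (133/39)*(-273/8) = -931/8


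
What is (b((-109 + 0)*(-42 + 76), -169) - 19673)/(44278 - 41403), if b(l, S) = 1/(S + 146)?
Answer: -90496/13225 ≈ -6.8428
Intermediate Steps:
b(l, S) = 1/(146 + S)
(b((-109 + 0)*(-42 + 76), -169) - 19673)/(44278 - 41403) = (1/(146 - 169) - 19673)/(44278 - 41403) = (1/(-23) - 19673)/2875 = (-1/23 - 19673)*(1/2875) = -452480/23*1/2875 = -90496/13225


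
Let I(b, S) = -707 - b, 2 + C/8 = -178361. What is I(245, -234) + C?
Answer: -1427856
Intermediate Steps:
C = -1426904 (C = -16 + 8*(-178361) = -16 - 1426888 = -1426904)
I(245, -234) + C = (-707 - 1*245) - 1426904 = (-707 - 245) - 1426904 = -952 - 1426904 = -1427856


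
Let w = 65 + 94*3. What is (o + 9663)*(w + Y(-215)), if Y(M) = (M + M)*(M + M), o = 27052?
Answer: 6801343605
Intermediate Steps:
Y(M) = 4*M**2 (Y(M) = (2*M)*(2*M) = 4*M**2)
w = 347 (w = 65 + 282 = 347)
(o + 9663)*(w + Y(-215)) = (27052 + 9663)*(347 + 4*(-215)**2) = 36715*(347 + 4*46225) = 36715*(347 + 184900) = 36715*185247 = 6801343605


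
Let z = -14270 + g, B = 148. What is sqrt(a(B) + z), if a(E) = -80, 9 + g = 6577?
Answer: I*sqrt(7782) ≈ 88.216*I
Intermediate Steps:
g = 6568 (g = -9 + 6577 = 6568)
z = -7702 (z = -14270 + 6568 = -7702)
sqrt(a(B) + z) = sqrt(-80 - 7702) = sqrt(-7782) = I*sqrt(7782)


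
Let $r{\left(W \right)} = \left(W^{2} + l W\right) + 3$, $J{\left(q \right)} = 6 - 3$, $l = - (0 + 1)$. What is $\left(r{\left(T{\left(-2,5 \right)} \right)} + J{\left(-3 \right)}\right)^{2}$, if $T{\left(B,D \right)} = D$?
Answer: $676$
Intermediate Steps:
$l = -1$ ($l = \left(-1\right) 1 = -1$)
$J{\left(q \right)} = 3$
$r{\left(W \right)} = 3 + W^{2} - W$ ($r{\left(W \right)} = \left(W^{2} - W\right) + 3 = 3 + W^{2} - W$)
$\left(r{\left(T{\left(-2,5 \right)} \right)} + J{\left(-3 \right)}\right)^{2} = \left(\left(3 + 5^{2} - 5\right) + 3\right)^{2} = \left(\left(3 + 25 - 5\right) + 3\right)^{2} = \left(23 + 3\right)^{2} = 26^{2} = 676$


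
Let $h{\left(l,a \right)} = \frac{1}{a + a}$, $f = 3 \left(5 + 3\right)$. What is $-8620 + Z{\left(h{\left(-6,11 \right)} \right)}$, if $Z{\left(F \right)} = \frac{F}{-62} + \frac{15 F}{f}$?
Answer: $- \frac{47030569}{5456} \approx -8620.0$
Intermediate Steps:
$f = 24$ ($f = 3 \cdot 8 = 24$)
$h{\left(l,a \right)} = \frac{1}{2 a}$
$Z{\left(F \right)} = \frac{151 F}{248}$ ($Z{\left(F \right)} = \frac{F}{-62} + \frac{15 F}{24} = F \left(- \frac{1}{62}\right) + 15 F \frac{1}{24} = - \frac{F}{62} + \frac{5 F}{8} = \frac{151 F}{248}$)
$-8620 + Z{\left(h{\left(-6,11 \right)} \right)} = -8620 + \frac{151 \frac{1}{2 \cdot 11}}{248} = -8620 + \frac{151 \cdot \frac{1}{2} \cdot \frac{1}{11}}{248} = -8620 + \frac{151}{248} \cdot \frac{1}{22} = -8620 + \frac{151}{5456} = - \frac{47030569}{5456}$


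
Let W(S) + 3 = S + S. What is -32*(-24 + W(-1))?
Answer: 928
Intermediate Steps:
W(S) = -3 + 2*S (W(S) = -3 + (S + S) = -3 + 2*S)
-32*(-24 + W(-1)) = -32*(-24 + (-3 + 2*(-1))) = -32*(-24 + (-3 - 2)) = -32*(-24 - 5) = -32*(-29) = 928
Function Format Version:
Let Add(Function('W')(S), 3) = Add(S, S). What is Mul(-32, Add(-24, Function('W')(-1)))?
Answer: 928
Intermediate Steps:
Function('W')(S) = Add(-3, Mul(2, S)) (Function('W')(S) = Add(-3, Add(S, S)) = Add(-3, Mul(2, S)))
Mul(-32, Add(-24, Function('W')(-1))) = Mul(-32, Add(-24, Add(-3, Mul(2, -1)))) = Mul(-32, Add(-24, Add(-3, -2))) = Mul(-32, Add(-24, -5)) = Mul(-32, -29) = 928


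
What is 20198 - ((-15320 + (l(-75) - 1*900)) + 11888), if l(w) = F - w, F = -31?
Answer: 24486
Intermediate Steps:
l(w) = -31 - w
20198 - ((-15320 + (l(-75) - 1*900)) + 11888) = 20198 - ((-15320 + ((-31 - 1*(-75)) - 1*900)) + 11888) = 20198 - ((-15320 + ((-31 + 75) - 900)) + 11888) = 20198 - ((-15320 + (44 - 900)) + 11888) = 20198 - ((-15320 - 856) + 11888) = 20198 - (-16176 + 11888) = 20198 - 1*(-4288) = 20198 + 4288 = 24486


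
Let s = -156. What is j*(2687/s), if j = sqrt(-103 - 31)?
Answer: -2687*I*sqrt(134)/156 ≈ -199.39*I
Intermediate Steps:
j = I*sqrt(134) (j = sqrt(-134) = I*sqrt(134) ≈ 11.576*I)
j*(2687/s) = (I*sqrt(134))*(2687/(-156)) = (I*sqrt(134))*(2687*(-1/156)) = (I*sqrt(134))*(-2687/156) = -2687*I*sqrt(134)/156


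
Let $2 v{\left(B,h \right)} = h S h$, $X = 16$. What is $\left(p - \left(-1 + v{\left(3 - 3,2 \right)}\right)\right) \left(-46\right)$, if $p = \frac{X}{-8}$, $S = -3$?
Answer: $-230$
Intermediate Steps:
$v{\left(B,h \right)} = - \frac{3 h^{2}}{2}$ ($v{\left(B,h \right)} = \frac{h \left(-3\right) h}{2} = \frac{- 3 h h}{2} = \frac{\left(-3\right) h^{2}}{2} = - \frac{3 h^{2}}{2}$)
$p = -2$ ($p = \frac{16}{-8} = 16 \left(- \frac{1}{8}\right) = -2$)
$\left(p - \left(-1 + v{\left(3 - 3,2 \right)}\right)\right) \left(-46\right) = \left(-2 - \left(-1 - \frac{3 \cdot 2^{2}}{2}\right)\right) \left(-46\right) = \left(-2 - \left(-1 - 6\right)\right) \left(-46\right) = \left(-2 + \left(1 - -6\right)\right) \left(-46\right) = \left(-2 + \left(1 + 6\right)\right) \left(-46\right) = \left(-2 + 7\right) \left(-46\right) = 5 \left(-46\right) = -230$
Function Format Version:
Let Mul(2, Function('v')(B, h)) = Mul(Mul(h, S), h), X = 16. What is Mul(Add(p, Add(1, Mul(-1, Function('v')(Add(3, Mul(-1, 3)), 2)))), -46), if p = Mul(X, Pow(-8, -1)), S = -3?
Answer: -230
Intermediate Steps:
Function('v')(B, h) = Mul(Rational(-3, 2), Pow(h, 2)) (Function('v')(B, h) = Mul(Rational(1, 2), Mul(Mul(h, -3), h)) = Mul(Rational(1, 2), Mul(Mul(-3, h), h)) = Mul(Rational(1, 2), Mul(-3, Pow(h, 2))) = Mul(Rational(-3, 2), Pow(h, 2)))
p = -2 (p = Mul(16, Pow(-8, -1)) = Mul(16, Rational(-1, 8)) = -2)
Mul(Add(p, Add(1, Mul(-1, Function('v')(Add(3, Mul(-1, 3)), 2)))), -46) = Mul(Add(-2, Add(1, Mul(-1, Mul(Rational(-3, 2), Pow(2, 2))))), -46) = Mul(Add(-2, Add(1, Mul(-1, Mul(Rational(-3, 2), 4)))), -46) = Mul(Add(-2, Add(1, Mul(-1, -6))), -46) = Mul(Add(-2, Add(1, 6)), -46) = Mul(Add(-2, 7), -46) = Mul(5, -46) = -230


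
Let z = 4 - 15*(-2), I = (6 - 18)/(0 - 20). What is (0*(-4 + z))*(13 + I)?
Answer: 0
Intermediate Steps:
I = ⅗ (I = -12/(-20) = -12*(-1/20) = ⅗ ≈ 0.60000)
z = 34 (z = 4 - 3*(-10) = 4 + 30 = 34)
(0*(-4 + z))*(13 + I) = (0*(-4 + 34))*(13 + ⅗) = (0*30)*(68/5) = 0*(68/5) = 0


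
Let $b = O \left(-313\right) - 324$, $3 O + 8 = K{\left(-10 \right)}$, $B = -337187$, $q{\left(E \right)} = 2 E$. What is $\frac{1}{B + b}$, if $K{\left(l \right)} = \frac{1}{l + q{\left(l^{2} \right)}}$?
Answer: $- \frac{570}{191905823} \approx -2.9702 \cdot 10^{-6}$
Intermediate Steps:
$K{\left(l \right)} = \frac{1}{l + 2 l^{2}}$
$O = - \frac{1519}{570}$ ($O = - \frac{8}{3} + \frac{\frac{1}{-10} \frac{1}{1 + 2 \left(-10\right)}}{3} = - \frac{8}{3} + \frac{\left(- \frac{1}{10}\right) \frac{1}{1 - 20}}{3} = - \frac{8}{3} + \frac{\left(- \frac{1}{10}\right) \frac{1}{-19}}{3} = - \frac{8}{3} + \frac{\left(- \frac{1}{10}\right) \left(- \frac{1}{19}\right)}{3} = - \frac{8}{3} + \frac{1}{3} \cdot \frac{1}{190} = - \frac{8}{3} + \frac{1}{570} = - \frac{1519}{570} \approx -2.6649$)
$b = \frac{290767}{570}$ ($b = \left(- \frac{1519}{570}\right) \left(-313\right) - 324 = \frac{475447}{570} - 324 = \frac{290767}{570} \approx 510.12$)
$\frac{1}{B + b} = \frac{1}{-337187 + \frac{290767}{570}} = \frac{1}{- \frac{191905823}{570}} = - \frac{570}{191905823}$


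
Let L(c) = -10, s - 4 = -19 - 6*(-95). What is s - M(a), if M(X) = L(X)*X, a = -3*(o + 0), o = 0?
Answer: 555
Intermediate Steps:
s = 555 (s = 4 + (-19 - 6*(-95)) = 4 + (-19 + 570) = 4 + 551 = 555)
a = 0 (a = -3*(0 + 0) = -3*0 = 0)
M(X) = -10*X
s - M(a) = 555 - (-10)*0 = 555 - 1*0 = 555 + 0 = 555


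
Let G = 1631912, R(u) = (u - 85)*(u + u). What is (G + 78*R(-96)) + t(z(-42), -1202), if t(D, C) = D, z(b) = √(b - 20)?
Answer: 4342568 + I*√62 ≈ 4.3426e+6 + 7.874*I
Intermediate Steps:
R(u) = 2*u*(-85 + u) (R(u) = (-85 + u)*(2*u) = 2*u*(-85 + u))
z(b) = √(-20 + b)
(G + 78*R(-96)) + t(z(-42), -1202) = (1631912 + 78*(2*(-96)*(-85 - 96))) + √(-20 - 42) = (1631912 + 78*(2*(-96)*(-181))) + √(-62) = (1631912 + 78*34752) + I*√62 = (1631912 + 2710656) + I*√62 = 4342568 + I*√62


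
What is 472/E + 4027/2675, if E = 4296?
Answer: 2320324/1436475 ≈ 1.6153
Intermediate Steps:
472/E + 4027/2675 = 472/4296 + 4027/2675 = 472*(1/4296) + 4027*(1/2675) = 59/537 + 4027/2675 = 2320324/1436475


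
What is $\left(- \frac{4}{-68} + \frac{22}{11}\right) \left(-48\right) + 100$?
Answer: $\frac{20}{17} \approx 1.1765$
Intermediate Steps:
$\left(- \frac{4}{-68} + \frac{22}{11}\right) \left(-48\right) + 100 = \left(\left(-4\right) \left(- \frac{1}{68}\right) + 22 \cdot \frac{1}{11}\right) \left(-48\right) + 100 = \left(\frac{1}{17} + 2\right) \left(-48\right) + 100 = \frac{35}{17} \left(-48\right) + 100 = - \frac{1680}{17} + 100 = \frac{20}{17}$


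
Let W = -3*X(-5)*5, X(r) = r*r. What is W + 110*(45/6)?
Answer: 450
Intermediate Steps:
X(r) = r²
W = -375 (W = -3*(-5)²*5 = -3*25*5 = -75*5 = -375)
W + 110*(45/6) = -375 + 110*(45/6) = -375 + 110*(45*(⅙)) = -375 + 110*(15/2) = -375 + 825 = 450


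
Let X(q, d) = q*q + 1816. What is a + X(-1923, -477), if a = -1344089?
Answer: 2355656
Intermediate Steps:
X(q, d) = 1816 + q² (X(q, d) = q² + 1816 = 1816 + q²)
a + X(-1923, -477) = -1344089 + (1816 + (-1923)²) = -1344089 + (1816 + 3697929) = -1344089 + 3699745 = 2355656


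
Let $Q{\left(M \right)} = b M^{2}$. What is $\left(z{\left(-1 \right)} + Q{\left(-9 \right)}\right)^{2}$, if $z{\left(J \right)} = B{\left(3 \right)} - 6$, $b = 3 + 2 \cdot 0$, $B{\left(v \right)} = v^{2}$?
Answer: $60516$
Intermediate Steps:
$b = 3$ ($b = 3 + 0 = 3$)
$Q{\left(M \right)} = 3 M^{2}$
$z{\left(J \right)} = 3$ ($z{\left(J \right)} = 3^{2} - 6 = 9 - 6 = 3$)
$\left(z{\left(-1 \right)} + Q{\left(-9 \right)}\right)^{2} = \left(3 + 3 \left(-9\right)^{2}\right)^{2} = \left(3 + 3 \cdot 81\right)^{2} = \left(3 + 243\right)^{2} = 246^{2} = 60516$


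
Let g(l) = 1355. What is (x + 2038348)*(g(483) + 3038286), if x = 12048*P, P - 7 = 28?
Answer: 7477601969948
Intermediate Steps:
P = 35 (P = 7 + 28 = 35)
x = 421680 (x = 12048*35 = 421680)
(x + 2038348)*(g(483) + 3038286) = (421680 + 2038348)*(1355 + 3038286) = 2460028*3039641 = 7477601969948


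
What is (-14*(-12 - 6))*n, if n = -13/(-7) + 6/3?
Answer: 972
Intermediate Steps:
n = 27/7 (n = -13*(-⅐) + 6*(⅓) = 13/7 + 2 = 27/7 ≈ 3.8571)
(-14*(-12 - 6))*n = -14*(-12 - 6)*(27/7) = -14*(-18)*(27/7) = 252*(27/7) = 972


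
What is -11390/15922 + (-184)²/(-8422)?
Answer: -158745453/33523771 ≈ -4.7353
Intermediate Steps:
-11390/15922 + (-184)²/(-8422) = -11390*1/15922 + 33856*(-1/8422) = -5695/7961 - 16928/4211 = -158745453/33523771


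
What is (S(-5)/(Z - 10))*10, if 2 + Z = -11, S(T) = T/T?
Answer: -10/23 ≈ -0.43478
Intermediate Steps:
S(T) = 1
Z = -13 (Z = -2 - 11 = -13)
(S(-5)/(Z - 10))*10 = (1/(-13 - 10))*10 = (1/(-23))*10 = -1/23*1*10 = -1/23*10 = -10/23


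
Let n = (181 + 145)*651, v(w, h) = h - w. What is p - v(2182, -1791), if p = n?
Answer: 216199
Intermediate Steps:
n = 212226 (n = 326*651 = 212226)
p = 212226
p - v(2182, -1791) = 212226 - (-1791 - 1*2182) = 212226 - (-1791 - 2182) = 212226 - 1*(-3973) = 212226 + 3973 = 216199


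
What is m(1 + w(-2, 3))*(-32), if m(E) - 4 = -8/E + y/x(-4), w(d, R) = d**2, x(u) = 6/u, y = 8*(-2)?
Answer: -6272/15 ≈ -418.13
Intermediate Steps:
y = -16
m(E) = 44/3 - 8/E (m(E) = 4 + (-8/E - 16/(6/(-4))) = 4 + (-8/E - 16/(6*(-1/4))) = 4 + (-8/E - 16/(-3/2)) = 4 + (-8/E - 16*(-2/3)) = 4 + (-8/E + 32/3) = 4 + (32/3 - 8/E) = 44/3 - 8/E)
m(1 + w(-2, 3))*(-32) = (44/3 - 8/(1 + (-2)**2))*(-32) = (44/3 - 8/(1 + 4))*(-32) = (44/3 - 8/5)*(-32) = (196/15)*(-32) = -6272/15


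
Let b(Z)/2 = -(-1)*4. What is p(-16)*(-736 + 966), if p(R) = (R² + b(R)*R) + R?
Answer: 25760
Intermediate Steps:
b(Z) = 8 (b(Z) = 2*(-(-1)*4) = 2*(-1*(-4)) = 2*4 = 8)
p(R) = R² + 9*R (p(R) = (R² + 8*R) + R = R² + 9*R)
p(-16)*(-736 + 966) = (-16*(9 - 16))*(-736 + 966) = -16*(-7)*230 = 112*230 = 25760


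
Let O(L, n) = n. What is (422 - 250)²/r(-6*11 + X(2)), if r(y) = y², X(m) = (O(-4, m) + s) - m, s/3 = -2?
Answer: 1849/324 ≈ 5.7068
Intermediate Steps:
s = -6 (s = 3*(-2) = -6)
X(m) = -6 (X(m) = (m - 6) - m = (-6 + m) - m = -6)
(422 - 250)²/r(-6*11 + X(2)) = (422 - 250)²/((-6*11 - 6)²) = 172²/((-66 - 6)²) = 29584/((-72)²) = 29584/5184 = 29584*(1/5184) = 1849/324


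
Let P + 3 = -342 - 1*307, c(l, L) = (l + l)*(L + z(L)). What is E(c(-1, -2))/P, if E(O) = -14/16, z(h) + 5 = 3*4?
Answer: 7/5216 ≈ 0.0013420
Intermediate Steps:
z(h) = 7 (z(h) = -5 + 3*4 = -5 + 12 = 7)
c(l, L) = 2*l*(7 + L) (c(l, L) = (l + l)*(L + 7) = (2*l)*(7 + L) = 2*l*(7 + L))
E(O) = -7/8 (E(O) = -14*1/16 = -7/8)
P = -652 (P = -3 + (-342 - 1*307) = -3 + (-342 - 307) = -3 - 649 = -652)
E(c(-1, -2))/P = -7/8/(-652) = -7/8*(-1/652) = 7/5216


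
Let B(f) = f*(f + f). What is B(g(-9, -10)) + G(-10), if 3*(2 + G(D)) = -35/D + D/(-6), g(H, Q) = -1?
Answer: 31/18 ≈ 1.7222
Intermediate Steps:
B(f) = 2*f**2 (B(f) = f*(2*f) = 2*f**2)
G(D) = -2 - 35/(3*D) - D/18 (G(D) = -2 + (-35/D + D/(-6))/3 = -2 + (-35/D + D*(-1/6))/3 = -2 + (-35/D - D/6)/3 = -2 + (-35/(3*D) - D/18) = -2 - 35/(3*D) - D/18)
B(g(-9, -10)) + G(-10) = 2*(-1)**2 + (1/18)*(-210 - 1*(-10)*(36 - 10))/(-10) = 2*1 + (1/18)*(-1/10)*(-210 - 1*(-10)*26) = 2 + (1/18)*(-1/10)*(-210 + 260) = 2 + (1/18)*(-1/10)*50 = 2 - 5/18 = 31/18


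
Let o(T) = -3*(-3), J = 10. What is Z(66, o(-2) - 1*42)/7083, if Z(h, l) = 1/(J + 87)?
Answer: 1/687051 ≈ 1.4555e-6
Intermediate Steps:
o(T) = 9
Z(h, l) = 1/97 (Z(h, l) = 1/(10 + 87) = 1/97)
Z(66, o(-2) - 1*42)/7083 = (1/97)/7083 = (1/97)*(1/7083) = 1/687051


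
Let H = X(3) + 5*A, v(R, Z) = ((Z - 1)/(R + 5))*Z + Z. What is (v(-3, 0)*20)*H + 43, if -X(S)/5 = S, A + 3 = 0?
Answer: 43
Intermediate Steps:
A = -3 (A = -3 + 0 = -3)
v(R, Z) = Z + Z*(-1 + Z)/(5 + R) (v(R, Z) = ((-1 + Z)/(5 + R))*Z + Z = Z*(-1 + Z)/(5 + R) + Z = Z + Z*(-1 + Z)/(5 + R))
X(S) = -5*S
H = -30 (H = -5*3 + 5*(-3) = -15 - 15 = -30)
(v(-3, 0)*20)*H + 43 = ((0*(4 - 3 + 0)/(5 - 3))*20)*(-30) + 43 = ((0*1/2)*20)*(-30) + 43 = ((0*(½)*1)*20)*(-30) + 43 = (0*20)*(-30) + 43 = 0*(-30) + 43 = 0 + 43 = 43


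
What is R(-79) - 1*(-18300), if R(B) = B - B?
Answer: 18300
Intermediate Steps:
R(B) = 0
R(-79) - 1*(-18300) = 0 - 1*(-18300) = 0 + 18300 = 18300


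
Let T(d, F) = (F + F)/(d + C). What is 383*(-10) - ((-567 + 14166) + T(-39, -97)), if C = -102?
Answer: -2457683/141 ≈ -17430.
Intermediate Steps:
T(d, F) = 2*F/(-102 + d) (T(d, F) = (F + F)/(d - 102) = (2*F)/(-102 + d) = 2*F/(-102 + d))
383*(-10) - ((-567 + 14166) + T(-39, -97)) = 383*(-10) - ((-567 + 14166) + 2*(-97)/(-102 - 39)) = -3830 - (13599 + 2*(-97)/(-141)) = -3830 - (13599 + 2*(-97)*(-1/141)) = -3830 - (13599 + 194/141) = -3830 - 1*1917653/141 = -3830 - 1917653/141 = -2457683/141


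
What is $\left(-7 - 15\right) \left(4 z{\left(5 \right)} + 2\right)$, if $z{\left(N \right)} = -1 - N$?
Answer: $484$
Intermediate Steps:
$\left(-7 - 15\right) \left(4 z{\left(5 \right)} + 2\right) = \left(-7 - 15\right) \left(4 \left(-1 - 5\right) + 2\right) = - 22 \left(4 \left(-1 - 5\right) + 2\right) = - 22 \left(4 \left(-6\right) + 2\right) = - 22 \left(-24 + 2\right) = \left(-22\right) \left(-22\right) = 484$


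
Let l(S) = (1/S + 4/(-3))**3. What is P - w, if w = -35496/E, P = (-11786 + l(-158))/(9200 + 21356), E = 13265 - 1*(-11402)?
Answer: 4972952050328783/4721705965760544 ≈ 1.0532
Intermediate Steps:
l(S) = (-4/3 + 1/S)**3 (l(S) = (1/S + 4*(-1/3))**3 = (1/S - 4/3)**3 = (-4/3 + 1/S)**3)
E = 24667 (E = 13265 + 11402 = 24667)
P = -1255422901139/3254104731744 (P = (-11786 - 1/27*(-3 + 4*(-158))**3/(-158)**3)/(9200 + 21356) = (-11786 - 1/27*(-1/3944312)*(-3 - 632)**3)/30556 = (-11786 - 1/27*(-1/3944312)*(-635)**3)*(1/30556) = (-11786 - 1/27*(-1/3944312)*(-256047875))*(1/30556) = (-11786 - 256047875/106496424)*(1/30556) = -1255422901139/106496424*1/30556 = -1255422901139/3254104731744 ≈ -0.38580)
w = -2088/1451 (w = -35496/24667 = -35496*1/24667 = -2088/1451 ≈ -1.4390)
P - w = -1255422901139/3254104731744 - 1*(-2088/1451) = -1255422901139/3254104731744 + 2088/1451 = 4972952050328783/4721705965760544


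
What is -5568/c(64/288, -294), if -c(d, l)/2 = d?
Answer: 12528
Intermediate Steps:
c(d, l) = -2*d
-5568/c(64/288, -294) = -5568/((-128/288)) = -5568/((-2*2/9)) = -5568/(-4/9) = -5568*(-9/4) = 12528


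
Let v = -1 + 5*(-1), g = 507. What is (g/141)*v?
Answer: -1014/47 ≈ -21.574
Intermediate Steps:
v = -6 (v = -1 - 5 = -6)
(g/141)*v = (507/141)*(-6) = (507*(1/141))*(-6) = (169/47)*(-6) = -1014/47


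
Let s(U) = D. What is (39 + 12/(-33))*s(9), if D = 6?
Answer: 2550/11 ≈ 231.82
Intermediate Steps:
s(U) = 6
(39 + 12/(-33))*s(9) = (39 + 12/(-33))*6 = (39 + 12*(-1/33))*6 = (39 - 4/11)*6 = (425/11)*6 = 2550/11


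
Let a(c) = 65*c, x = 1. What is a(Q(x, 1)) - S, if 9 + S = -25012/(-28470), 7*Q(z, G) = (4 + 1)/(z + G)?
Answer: 480377/15330 ≈ 31.336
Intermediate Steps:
Q(z, G) = 5/(7*(G + z)) (Q(z, G) = ((4 + 1)/(z + G))/7 = (5/(G + z))/7 = 5/(7*(G + z)))
S = -8893/1095 (S = -9 - 25012/(-28470) = -9 - 25012*(-1/28470) = -9 + 962/1095 = -8893/1095 ≈ -8.1215)
a(Q(x, 1)) - S = 65*(5/(7*(1 + 1))) - 1*(-8893/1095) = 65*((5/7)/2) + 8893/1095 = 65*((5/7)*(½)) + 8893/1095 = 65*(5/14) + 8893/1095 = 325/14 + 8893/1095 = 480377/15330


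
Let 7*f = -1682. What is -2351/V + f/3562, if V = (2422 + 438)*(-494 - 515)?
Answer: -14186967/212878820 ≈ -0.066643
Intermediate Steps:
f = -1682/7 (f = (⅐)*(-1682) = -1682/7 ≈ -240.29)
V = -2885740 (V = 2860*(-1009) = -2885740)
-2351/V + f/3562 = -2351/(-2885740) - 1682/7/3562 = -2351*(-1/2885740) - 1682/7*1/3562 = 2351/2885740 - 841/12467 = -14186967/212878820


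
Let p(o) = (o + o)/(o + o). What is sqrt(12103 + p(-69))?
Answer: 2*sqrt(3026) ≈ 110.02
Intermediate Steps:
p(o) = 1 (p(o) = (2*o)/((2*o)) = (2*o)*(1/(2*o)) = 1)
sqrt(12103 + p(-69)) = sqrt(12103 + 1) = sqrt(12104) = 2*sqrt(3026)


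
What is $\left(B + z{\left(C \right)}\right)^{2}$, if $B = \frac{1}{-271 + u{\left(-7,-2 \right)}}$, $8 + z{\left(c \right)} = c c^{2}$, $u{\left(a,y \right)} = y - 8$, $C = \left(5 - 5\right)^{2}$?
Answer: $\frac{5058001}{78961} \approx 64.057$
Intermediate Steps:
$C = 0$ ($C = 0^{2} = 0$)
$u{\left(a,y \right)} = -8 + y$
$z{\left(c \right)} = -8 + c^{3}$ ($z{\left(c \right)} = -8 + c c^{2} = -8 + c^{3}$)
$B = - \frac{1}{281}$ ($B = \frac{1}{-271 - 10} = \frac{1}{-281} = - \frac{1}{281} \approx -0.0035587$)
$\left(B + z{\left(C \right)}\right)^{2} = \left(- \frac{1}{281} - \left(8 - 0^{3}\right)\right)^{2} = \left(- \frac{1}{281} + \left(-8 + 0\right)\right)^{2} = \left(- \frac{1}{281} - 8\right)^{2} = \left(- \frac{2249}{281}\right)^{2} = \frac{5058001}{78961}$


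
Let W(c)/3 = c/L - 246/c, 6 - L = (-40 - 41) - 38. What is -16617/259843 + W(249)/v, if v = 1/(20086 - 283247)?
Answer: -2136960544288848/2695871125 ≈ -7.9268e+5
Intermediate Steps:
v = -1/263161 (v = 1/(-263161) = -1/263161 ≈ -3.8000e-6)
L = 125 (L = 6 - ((-40 - 41) - 38) = 6 - (-81 - 38) = 6 - 1*(-119) = 6 + 119 = 125)
W(c) = -738/c + 3*c/125 (W(c) = 3*(c/125 - 246/c) = 3*(-246/c + c/125) = -738/c + 3*c/125)
-16617/259843 + W(249)/v = -16617/259843 + (-738/249 + (3/125)*249)/(-1/263161) = -16617*1/259843 + (-738*1/249 + 747/125)*(-263161) = -16617/259843 + (-246/83 + 747/125)*(-263161) = -16617/259843 + (31251/10375)*(-263161) = -16617/259843 - 8224044411/10375 = -2136960544288848/2695871125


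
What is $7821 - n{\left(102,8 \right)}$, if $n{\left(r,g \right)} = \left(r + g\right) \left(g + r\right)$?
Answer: $-4279$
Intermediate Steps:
$n{\left(r,g \right)} = \left(g + r\right)^{2}$ ($n{\left(r,g \right)} = \left(g + r\right) \left(g + r\right) = \left(g + r\right)^{2}$)
$7821 - n{\left(102,8 \right)} = 7821 - \left(8 + 102\right)^{2} = 7821 - 110^{2} = 7821 - 12100 = -4279$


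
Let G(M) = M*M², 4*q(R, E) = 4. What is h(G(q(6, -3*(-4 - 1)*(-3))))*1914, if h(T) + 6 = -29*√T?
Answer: -66990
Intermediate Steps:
q(R, E) = 1 (q(R, E) = (¼)*4 = 1)
G(M) = M³
h(T) = -6 - 29*√T
h(G(q(6, -3*(-4 - 1)*(-3))))*1914 = (-6 - 29*√(1³))*1914 = (-6 - 29*√1)*1914 = (-6 - 29*1)*1914 = (-6 - 29)*1914 = -35*1914 = -66990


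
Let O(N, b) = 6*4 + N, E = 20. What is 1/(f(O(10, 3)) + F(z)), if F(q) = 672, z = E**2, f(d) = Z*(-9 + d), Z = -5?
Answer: 1/547 ≈ 0.0018282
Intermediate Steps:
O(N, b) = 24 + N
f(d) = 45 - 5*d (f(d) = -5*(-9 + d) = 45 - 5*d)
z = 400 (z = 20**2 = 400)
1/(f(O(10, 3)) + F(z)) = 1/((45 - 5*(24 + 10)) + 672) = 1/((45 - 5*34) + 672) = 1/((45 - 170) + 672) = 1/(-125 + 672) = 1/547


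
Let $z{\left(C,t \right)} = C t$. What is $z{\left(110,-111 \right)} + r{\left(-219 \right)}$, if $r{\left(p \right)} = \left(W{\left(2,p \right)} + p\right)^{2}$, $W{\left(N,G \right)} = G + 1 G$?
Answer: $419439$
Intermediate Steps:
$W{\left(N,G \right)} = 2 G$ ($W{\left(N,G \right)} = G + G = 2 G$)
$r{\left(p \right)} = 9 p^{2}$ ($r{\left(p \right)} = \left(2 p + p\right)^{2} = \left(3 p\right)^{2} = 9 p^{2}$)
$z{\left(110,-111 \right)} + r{\left(-219 \right)} = 110 \left(-111\right) + 9 \left(-219\right)^{2} = -12210 + 9 \cdot 47961 = -12210 + 431649 = 419439$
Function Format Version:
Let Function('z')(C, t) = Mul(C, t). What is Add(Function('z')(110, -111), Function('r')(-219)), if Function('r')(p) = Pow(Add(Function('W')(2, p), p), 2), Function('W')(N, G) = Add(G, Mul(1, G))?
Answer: 419439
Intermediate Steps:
Function('W')(N, G) = Mul(2, G) (Function('W')(N, G) = Add(G, G) = Mul(2, G))
Function('r')(p) = Mul(9, Pow(p, 2)) (Function('r')(p) = Pow(Add(Mul(2, p), p), 2) = Pow(Mul(3, p), 2) = Mul(9, Pow(p, 2)))
Add(Function('z')(110, -111), Function('r')(-219)) = Add(Mul(110, -111), Mul(9, Pow(-219, 2))) = Add(-12210, Mul(9, 47961)) = Add(-12210, 431649) = 419439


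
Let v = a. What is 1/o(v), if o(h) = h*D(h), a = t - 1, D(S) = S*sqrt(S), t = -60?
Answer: -I*sqrt(61)/226981 ≈ -3.4409e-5*I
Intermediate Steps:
D(S) = S**(3/2)
a = -61 (a = -60 - 1 = -61)
v = -61
o(h) = h**(5/2) (o(h) = h*h**(3/2) = h**(5/2))
1/o(v) = 1/((-61)**(5/2)) = 1/(3721*I*sqrt(61)) = -I*sqrt(61)/226981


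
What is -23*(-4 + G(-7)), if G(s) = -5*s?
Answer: -713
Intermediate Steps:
-23*(-4 + G(-7)) = -23*(-4 - 5*(-7)) = -23*(-4 + 35) = -23*31 = -713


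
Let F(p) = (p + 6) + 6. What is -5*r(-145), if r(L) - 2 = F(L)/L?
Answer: -423/29 ≈ -14.586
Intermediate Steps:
F(p) = 12 + p (F(p) = (6 + p) + 6 = 12 + p)
r(L) = 2 + (12 + L)/L
-5*r(-145) = -5*(3 + 12/(-145)) = -5*(3 + 12*(-1/145)) = -5*(3 - 12/145) = -5*423/145 = -423/29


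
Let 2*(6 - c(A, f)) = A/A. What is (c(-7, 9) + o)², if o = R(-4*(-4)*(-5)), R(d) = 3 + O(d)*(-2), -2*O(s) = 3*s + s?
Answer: 388129/4 ≈ 97032.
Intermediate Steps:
O(s) = -2*s (O(s) = -(3*s + s)/2 = -2*s)
c(A, f) = 11/2 (c(A, f) = 6 - A/(2*A) = 6 - ½*1 = 6 - ½ = 11/2)
R(d) = 3 + 4*d (R(d) = 3 - 2*d*(-2) = 3 + 4*d)
o = -317 (o = 3 + 4*(-4*(-4)*(-5)) = 3 + 4*(16*(-5)) = 3 + 4*(-80) = 3 - 320 = -317)
(c(-7, 9) + o)² = (11/2 - 317)² = (-623/2)² = 388129/4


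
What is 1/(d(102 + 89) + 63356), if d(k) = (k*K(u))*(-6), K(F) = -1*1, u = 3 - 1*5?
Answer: 1/64502 ≈ 1.5503e-5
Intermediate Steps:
u = -2 (u = 3 - 5 = -2)
K(F) = -1
d(k) = 6*k (d(k) = (k*(-1))*(-6) = -k*(-6) = 6*k)
1/(d(102 + 89) + 63356) = 1/(6*(102 + 89) + 63356) = 1/(6*191 + 63356) = 1/(1146 + 63356) = 1/64502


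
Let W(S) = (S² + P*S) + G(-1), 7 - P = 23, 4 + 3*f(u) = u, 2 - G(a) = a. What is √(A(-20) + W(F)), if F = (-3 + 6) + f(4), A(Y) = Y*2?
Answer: 2*I*√19 ≈ 8.7178*I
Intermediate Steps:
A(Y) = 2*Y
G(a) = 2 - a
f(u) = -4/3 + u/3
P = -16 (P = 7 - 1*23 = 7 - 23 = -16)
F = 3 (F = (-3 + 6) + (-4/3 + (⅓)*4) = 3 + (-4/3 + 4/3) = 3 + 0 = 3)
W(S) = 3 + S² - 16*S (W(S) = (S² - 16*S) + (2 - 1*(-1)) = (S² - 16*S) + (2 + 1) = (S² - 16*S) + 3 = 3 + S² - 16*S)
√(A(-20) + W(F)) = √(2*(-20) + (3 + 3² - 16*3)) = √(-40 + (3 + 9 - 48)) = √(-40 - 36) = √(-76) = 2*I*√19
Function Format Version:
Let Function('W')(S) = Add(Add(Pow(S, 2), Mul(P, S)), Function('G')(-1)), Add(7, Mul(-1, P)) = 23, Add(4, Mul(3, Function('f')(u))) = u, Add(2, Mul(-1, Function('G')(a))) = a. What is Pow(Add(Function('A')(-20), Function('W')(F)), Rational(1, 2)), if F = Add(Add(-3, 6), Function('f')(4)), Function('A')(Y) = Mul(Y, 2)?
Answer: Mul(2, I, Pow(19, Rational(1, 2))) ≈ Mul(8.7178, I)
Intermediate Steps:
Function('A')(Y) = Mul(2, Y)
Function('G')(a) = Add(2, Mul(-1, a))
Function('f')(u) = Add(Rational(-4, 3), Mul(Rational(1, 3), u))
P = -16 (P = Add(7, Mul(-1, 23)) = Add(7, -23) = -16)
F = 3 (F = Add(Add(-3, 6), Add(Rational(-4, 3), Mul(Rational(1, 3), 4))) = Add(3, Add(Rational(-4, 3), Rational(4, 3))) = Add(3, 0) = 3)
Function('W')(S) = Add(3, Pow(S, 2), Mul(-16, S)) (Function('W')(S) = Add(Add(Pow(S, 2), Mul(-16, S)), Add(2, Mul(-1, -1))) = Add(Add(Pow(S, 2), Mul(-16, S)), Add(2, 1)) = Add(Add(Pow(S, 2), Mul(-16, S)), 3) = Add(3, Pow(S, 2), Mul(-16, S)))
Pow(Add(Function('A')(-20), Function('W')(F)), Rational(1, 2)) = Pow(Add(Mul(2, -20), Add(3, Pow(3, 2), Mul(-16, 3))), Rational(1, 2)) = Pow(Add(-40, Add(3, 9, -48)), Rational(1, 2)) = Pow(Add(-40, -36), Rational(1, 2)) = Pow(-76, Rational(1, 2)) = Mul(2, I, Pow(19, Rational(1, 2)))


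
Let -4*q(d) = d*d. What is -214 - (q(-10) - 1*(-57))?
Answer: -246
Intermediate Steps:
q(d) = -d**2/4 (q(d) = -d*d/4 = -d**2/4)
-214 - (q(-10) - 1*(-57)) = -214 - (-1/4*(-10)**2 - 1*(-57)) = -214 - (-1/4*100 + 57) = -214 - (-25 + 57) = -214 - 1*32 = -214 - 32 = -246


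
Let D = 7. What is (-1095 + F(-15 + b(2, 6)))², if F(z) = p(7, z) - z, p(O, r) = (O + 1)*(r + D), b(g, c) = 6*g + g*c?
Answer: 952576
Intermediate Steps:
b(g, c) = 6*g + c*g
p(O, r) = (1 + O)*(7 + r) (p(O, r) = (O + 1)*(r + 7) = (1 + O)*(7 + r))
F(z) = 56 + 7*z (F(z) = (7 + z + 7*7 + 7*z) - z = (7 + z + 49 + 7*z) - z = (56 + 8*z) - z = 56 + 7*z)
(-1095 + F(-15 + b(2, 6)))² = (-1095 + (56 + 7*(-15 + 2*(6 + 6))))² = (-1095 + (56 + 7*(-15 + 2*12)))² = (-1095 + (56 + 7*(-15 + 24)))² = (-1095 + (56 + 7*9))² = (-1095 + (56 + 63))² = (-1095 + 119)² = (-976)² = 952576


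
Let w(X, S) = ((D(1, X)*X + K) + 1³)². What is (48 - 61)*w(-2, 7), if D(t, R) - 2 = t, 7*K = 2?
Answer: -14157/49 ≈ -288.92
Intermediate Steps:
K = 2/7 (K = (⅐)*2 = 2/7 ≈ 0.28571)
D(t, R) = 2 + t
w(X, S) = (9/7 + 3*X)² (w(X, S) = (((2 + 1)*X + 2/7) + 1³)² = ((3*X + 2/7) + 1)² = ((2/7 + 3*X) + 1)² = (9/7 + 3*X)²)
(48 - 61)*w(-2, 7) = (48 - 61)*(9*(3 + 7*(-2))²/49) = -117*(3 - 14)²/49 = -117*(-11)²/49 = -117*121/49 = -13*1089/49 = -14157/49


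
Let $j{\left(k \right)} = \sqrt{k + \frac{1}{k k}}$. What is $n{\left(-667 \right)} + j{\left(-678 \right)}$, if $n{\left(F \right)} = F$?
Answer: $-667 + \frac{i \sqrt{311665751}}{678} \approx -667.0 + 26.038 i$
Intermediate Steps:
$j{\left(k \right)} = \sqrt{k + \frac{1}{k^{2}}}$
$n{\left(-667 \right)} + j{\left(-678 \right)} = -667 + \sqrt{-678 + \frac{1}{459684}} = -667 + \sqrt{- \frac{311665751}{459684}} = -667 + \frac{i \sqrt{311665751}}{678}$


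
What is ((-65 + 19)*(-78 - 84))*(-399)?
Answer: -2973348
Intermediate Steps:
((-65 + 19)*(-78 - 84))*(-399) = -46*(-162)*(-399) = 7452*(-399) = -2973348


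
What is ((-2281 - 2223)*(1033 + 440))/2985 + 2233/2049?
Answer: -4529067901/2038755 ≈ -2221.5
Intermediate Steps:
((-2281 - 2223)*(1033 + 440))/2985 + 2233/2049 = -4504*1473*(1/2985) + 2233*(1/2049) = -6634392*1/2985 + 2233/2049 = -2211464/995 + 2233/2049 = -4529067901/2038755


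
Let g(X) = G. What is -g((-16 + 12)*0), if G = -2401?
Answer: 2401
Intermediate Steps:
g(X) = -2401
-g((-16 + 12)*0) = -1*(-2401) = 2401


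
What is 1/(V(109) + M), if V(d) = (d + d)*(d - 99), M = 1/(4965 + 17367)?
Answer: 22332/48683761 ≈ 0.00045872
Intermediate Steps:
M = 1/22332 ≈ 4.4779e-5
V(d) = 2*d*(-99 + d) (V(d) = (2*d)*(-99 + d) = 2*d*(-99 + d))
1/(V(109) + M) = 1/(2*109*(-99 + 109) + 1/22332) = 1/(2*109*10 + 1/22332) = 1/(2180 + 1/22332) = 1/(48683761/22332) = 22332/48683761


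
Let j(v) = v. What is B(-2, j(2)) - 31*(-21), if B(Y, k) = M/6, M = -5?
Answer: 3901/6 ≈ 650.17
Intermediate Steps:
B(Y, k) = -5/6
B(-2, j(2)) - 31*(-21) = -5/6 - 31*(-21) = -5/6 + 651 = 3901/6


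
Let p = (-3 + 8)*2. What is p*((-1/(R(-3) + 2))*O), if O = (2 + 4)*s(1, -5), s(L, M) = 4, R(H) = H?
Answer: 240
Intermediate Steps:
O = 24 (O = (2 + 4)*4 = 6*4 = 24)
p = 10 (p = 5*2 = 10)
p*((-1/(R(-3) + 2))*O) = 10*(-1/(-3 + 2)*24) = 10*(-1/(-1)*24) = 10*(-1*(-1)*24) = 10*(1*24) = 10*24 = 240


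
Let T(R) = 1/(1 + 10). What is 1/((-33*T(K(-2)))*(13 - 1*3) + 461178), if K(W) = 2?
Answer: 1/461148 ≈ 2.1685e-6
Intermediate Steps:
T(R) = 1/11
1/((-33*T(K(-2)))*(13 - 1*3) + 461178) = 1/((-33*1/11)*(13 - 1*3) + 461178) = 1/(-3*(13 - 3) + 461178) = 1/(-3*10 + 461178) = 1/(-30 + 461178) = 1/461148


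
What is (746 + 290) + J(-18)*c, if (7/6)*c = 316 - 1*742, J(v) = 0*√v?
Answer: 1036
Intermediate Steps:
J(v) = 0
c = -2556/7 (c = 6*(316 - 1*742)/7 = 6*(316 - 742)/7 = (6/7)*(-426) = -2556/7 ≈ -365.14)
(746 + 290) + J(-18)*c = (746 + 290) + 0*(-2556/7) = 1036 + 0 = 1036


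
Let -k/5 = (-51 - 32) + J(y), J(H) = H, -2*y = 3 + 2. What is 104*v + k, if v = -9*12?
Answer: -21609/2 ≈ -10805.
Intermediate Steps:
y = -5/2 (y = -(3 + 2)/2 = -½*5 = -5/2 ≈ -2.5000)
v = -108
k = 855/2 (k = -5*((-51 - 32) - 5/2) = -5*(-83 - 5/2) = -5*(-171/2) = 855/2 ≈ 427.50)
104*v + k = 104*(-108) + 855/2 = -11232 + 855/2 = -21609/2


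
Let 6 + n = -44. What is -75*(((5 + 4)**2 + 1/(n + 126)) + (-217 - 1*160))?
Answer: 1687125/76 ≈ 22199.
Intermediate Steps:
n = -50 (n = -6 - 44 = -50)
-75*(((5 + 4)**2 + 1/(n + 126)) + (-217 - 1*160)) = -75*(((5 + 4)**2 + 1/(-50 + 126)) + (-217 - 1*160)) = -75*((9**2 + 1/76) + (-217 - 160)) = -75*((81 + 1/76) - 377) = -75*(6157/76 - 377) = -75*(-22495/76) = 1687125/76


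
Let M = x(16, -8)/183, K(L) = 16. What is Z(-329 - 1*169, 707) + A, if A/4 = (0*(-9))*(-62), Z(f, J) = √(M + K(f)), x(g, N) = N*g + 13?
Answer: √514779/183 ≈ 3.9207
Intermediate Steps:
x(g, N) = 13 + N*g
M = -115/183 (M = (13 - 8*16)/183 = (13 - 128)*(1/183) = -115*1/183 = -115/183 ≈ -0.62842)
Z(f, J) = √514779/183 (Z(f, J) = √(-115/183 + 16) = √(2813/183) = √514779/183)
A = 0 (A = 4*((0*(-9))*(-62)) = 4*(0*(-62)) = 4*0 = 0)
Z(-329 - 1*169, 707) + A = √514779/183 + 0 = √514779/183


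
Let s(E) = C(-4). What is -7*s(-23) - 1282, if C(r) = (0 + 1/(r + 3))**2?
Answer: -1289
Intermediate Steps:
C(r) = (3 + r)**(-2) (C(r) = (0 + 1/(3 + r))**2 = (1/(3 + r))**2 = (3 + r)**(-2))
s(E) = 1 (s(E) = (3 - 4)**(-2) = (-1)**(-2) = 1)
-7*s(-23) - 1282 = -7*1 - 1282 = -7 - 1282 = -1289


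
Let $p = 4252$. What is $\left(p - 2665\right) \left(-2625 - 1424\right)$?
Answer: $-6425763$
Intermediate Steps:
$\left(p - 2665\right) \left(-2625 - 1424\right) = \left(4252 - 2665\right) \left(-2625 - 1424\right) = 1587 \left(-4049\right) = -6425763$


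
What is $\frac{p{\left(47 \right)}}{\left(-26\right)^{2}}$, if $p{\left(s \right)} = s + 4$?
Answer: $\frac{51}{676} \approx 0.075444$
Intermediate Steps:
$p{\left(s \right)} = 4 + s$
$\frac{p{\left(47 \right)}}{\left(-26\right)^{2}} = \frac{4 + 47}{\left(-26\right)^{2}} = \frac{51}{676}$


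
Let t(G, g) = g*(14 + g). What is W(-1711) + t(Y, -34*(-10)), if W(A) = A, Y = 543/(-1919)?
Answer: 118649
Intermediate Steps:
Y = -543/1919 (Y = 543*(-1/1919) = -543/1919 ≈ -0.28296)
W(-1711) + t(Y, -34*(-10)) = -1711 + (-34*(-10))*(14 - 34*(-10)) = -1711 + 340*(14 + 340) = -1711 + 340*354 = -1711 + 120360 = 118649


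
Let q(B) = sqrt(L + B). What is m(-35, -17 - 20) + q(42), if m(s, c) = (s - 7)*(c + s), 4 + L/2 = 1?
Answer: 3030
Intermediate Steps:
L = -6 (L = -8 + 2*1 = -8 + 2 = -6)
m(s, c) = (-7 + s)*(c + s)
q(B) = sqrt(-6 + B)
m(-35, -17 - 20) + q(42) = ((-35)**2 - 7*(-17 - 20) - 7*(-35) + (-17 - 20)*(-35)) + sqrt(-6 + 42) = (1225 - 7*(-37) + 245 - 37*(-35)) + sqrt(36) = (1225 + 259 + 245 + 1295) + 6 = 3024 + 6 = 3030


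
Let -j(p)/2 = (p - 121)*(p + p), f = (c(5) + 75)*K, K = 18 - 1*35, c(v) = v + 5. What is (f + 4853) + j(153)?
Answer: -16176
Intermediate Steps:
c(v) = 5 + v
K = -17 (K = 18 - 35 = -17)
f = -1445 (f = ((5 + 5) + 75)*(-17) = (10 + 75)*(-17) = 85*(-17) = -1445)
j(p) = -4*p*(-121 + p) (j(p) = -2*(p - 121)*(p + p) = -2*(-121 + p)*2*p = -4*p*(-121 + p))
(f + 4853) + j(153) = (-1445 + 4853) + 4*153*(121 - 1*153) = 3408 + 4*153*(121 - 153) = 3408 + 4*153*(-32) = 3408 - 19584 = -16176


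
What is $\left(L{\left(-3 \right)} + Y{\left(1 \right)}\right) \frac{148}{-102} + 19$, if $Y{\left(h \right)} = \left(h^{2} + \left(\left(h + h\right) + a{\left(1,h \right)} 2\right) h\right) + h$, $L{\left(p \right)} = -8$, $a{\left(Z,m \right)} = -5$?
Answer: $\frac{2005}{51} \approx 39.314$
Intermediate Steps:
$Y{\left(h \right)} = h + h^{2} + h \left(-10 + 2 h\right)$ ($Y{\left(h \right)} = \left(h^{2} + \left(\left(h + h\right) - 10\right) h\right) + h = \left(h^{2} + \left(2 h - 10\right) h\right) + h = \left(h^{2} + \left(-10 + 2 h\right) h\right) + h = \left(h^{2} + h \left(-10 + 2 h\right)\right) + h = h + h^{2} + h \left(-10 + 2 h\right)$)
$\left(L{\left(-3 \right)} + Y{\left(1 \right)}\right) \frac{148}{-102} + 19 = \left(-8 + 3 \cdot 1 \left(-3 + 1\right)\right) \frac{148}{-102} + 19 = \left(-8 + 3 \cdot 1 \left(-2\right)\right) 148 \left(- \frac{1}{102}\right) + 19 = \left(-8 - 6\right) \left(- \frac{74}{51}\right) + 19 = \left(-14\right) \left(- \frac{74}{51}\right) + 19 = \frac{1036}{51} + 19 = \frac{2005}{51}$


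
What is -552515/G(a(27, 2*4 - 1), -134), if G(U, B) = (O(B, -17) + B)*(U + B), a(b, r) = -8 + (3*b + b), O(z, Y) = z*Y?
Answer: 552515/72896 ≈ 7.5795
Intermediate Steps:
O(z, Y) = Y*z
a(b, r) = -8 + 4*b
G(U, B) = -16*B*(B + U) (G(U, B) = (-17*B + B)*(U + B) = (-16*B)*(B + U) = -16*B*(B + U))
-552515/G(a(27, 2*4 - 1), -134) = -552515*(-1/(2144*(-1*(-134) - (-8 + 4*27)))) = -552515*(-1/(2144*(134 - (-8 + 108)))) = -552515*(-1/(2144*(134 - 1*100))) = -552515*(-1/(2144*(134 - 100))) = -552515/(16*(-134)*34) = -552515/(-72896) = -552515*(-1/72896) = 552515/72896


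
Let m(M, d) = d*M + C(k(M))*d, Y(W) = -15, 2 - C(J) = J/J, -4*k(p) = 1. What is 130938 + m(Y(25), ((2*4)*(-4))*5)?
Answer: 133178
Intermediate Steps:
k(p) = -¼ (k(p) = -¼*1 = -¼)
C(J) = 1 (C(J) = 2 - J/J = 2 - 1*1 = 2 - 1 = 1)
m(M, d) = d + M*d (m(M, d) = d*M + 1*d = M*d + d = d + M*d)
130938 + m(Y(25), ((2*4)*(-4))*5) = 130938 + (((2*4)*(-4))*5)*(1 - 15) = 130938 + ((8*(-4))*5)*(-14) = 130938 - 32*5*(-14) = 130938 - 160*(-14) = 130938 + 2240 = 133178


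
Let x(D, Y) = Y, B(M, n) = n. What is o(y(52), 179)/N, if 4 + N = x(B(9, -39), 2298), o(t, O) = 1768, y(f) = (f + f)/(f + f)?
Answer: 884/1147 ≈ 0.77071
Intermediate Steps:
y(f) = 1 (y(f) = (2*f)/((2*f)) = (2*f)*(1/(2*f)) = 1)
N = 2294 (N = -4 + 2298 = 2294)
o(y(52), 179)/N = 1768/2294 = 1768*(1/2294) = 884/1147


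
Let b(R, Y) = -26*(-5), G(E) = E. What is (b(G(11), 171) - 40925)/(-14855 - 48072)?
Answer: 40795/62927 ≈ 0.64829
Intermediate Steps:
b(R, Y) = 130
(b(G(11), 171) - 40925)/(-14855 - 48072) = (130 - 40925)/(-14855 - 48072) = -40795/(-62927) = -40795*(-1/62927) = 40795/62927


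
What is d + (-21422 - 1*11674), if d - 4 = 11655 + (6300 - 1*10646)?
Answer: -25783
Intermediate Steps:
d = 7313 (d = 4 + (11655 + (6300 - 1*10646)) = 4 + (11655 + (6300 - 10646)) = 4 + (11655 - 4346) = 4 + 7309 = 7313)
d + (-21422 - 1*11674) = 7313 + (-21422 - 1*11674) = 7313 + (-21422 - 11674) = 7313 - 33096 = -25783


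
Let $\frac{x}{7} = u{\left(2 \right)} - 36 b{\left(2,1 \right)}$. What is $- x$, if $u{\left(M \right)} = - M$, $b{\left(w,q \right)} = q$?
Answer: $266$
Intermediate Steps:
$x = -266$ ($x = 7 \left(\left(-1\right) 2 - 36\right) = 7 \left(-2 - 36\right) = 7 \left(-38\right) = -266$)
$- x = \left(-1\right) \left(-266\right) = 266$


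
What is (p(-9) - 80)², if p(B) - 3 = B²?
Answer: 16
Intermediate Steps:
p(B) = 3 + B²
(p(-9) - 80)² = ((3 + (-9)²) - 80)² = ((3 + 81) - 80)² = (84 - 80)² = 4² = 16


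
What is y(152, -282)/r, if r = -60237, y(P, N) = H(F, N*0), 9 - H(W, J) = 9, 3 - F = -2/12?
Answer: 0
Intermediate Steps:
F = 19/6 (F = 3 - (-2)/12 = 3 - 1*(-⅙) = 3 + ⅙ = 19/6 ≈ 3.1667)
H(W, J) = 0 (H(W, J) = 9 - 1*9 = 9 - 9 = 0)
y(P, N) = 0
y(152, -282)/r = 0/(-60237) = 0*(-1/60237) = 0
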